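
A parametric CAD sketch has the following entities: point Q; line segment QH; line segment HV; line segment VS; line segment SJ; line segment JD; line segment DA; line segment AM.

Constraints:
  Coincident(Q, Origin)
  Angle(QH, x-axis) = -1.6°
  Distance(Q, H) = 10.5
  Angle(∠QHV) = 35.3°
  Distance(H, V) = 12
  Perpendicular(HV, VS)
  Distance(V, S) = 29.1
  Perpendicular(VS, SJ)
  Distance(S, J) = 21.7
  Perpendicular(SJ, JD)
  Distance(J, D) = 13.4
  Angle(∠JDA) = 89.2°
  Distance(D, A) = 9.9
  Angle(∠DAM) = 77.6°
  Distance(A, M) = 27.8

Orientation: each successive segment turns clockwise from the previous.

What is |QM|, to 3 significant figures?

39.7

∠JDA = 89.2° gives DA at -147° from the x-axis; with |DA| = 9.9, A = (1.54, 12.8). ∠DAM = 77.6° gives AM at 110° from the x-axis; with |AM| = 27.8, M = (-8.19, 38.8). Then |QM| = |M − Q| = 39.7.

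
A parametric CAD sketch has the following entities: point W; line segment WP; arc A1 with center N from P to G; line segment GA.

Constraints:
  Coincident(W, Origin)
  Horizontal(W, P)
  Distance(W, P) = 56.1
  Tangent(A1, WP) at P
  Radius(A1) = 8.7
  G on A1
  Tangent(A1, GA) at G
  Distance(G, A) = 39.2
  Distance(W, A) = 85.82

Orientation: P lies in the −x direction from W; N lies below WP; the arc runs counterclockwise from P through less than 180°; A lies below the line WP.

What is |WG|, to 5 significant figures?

64.959

Checks: ∠(NP, PW) = 90.00° ✓; |NP| = 8.700 ✓; |NG| = 8.700 ✓; ∠(NG, GA) = 90.00° ✓; |GA| = 39.20 ✓; |WA| = 85.82 ✓.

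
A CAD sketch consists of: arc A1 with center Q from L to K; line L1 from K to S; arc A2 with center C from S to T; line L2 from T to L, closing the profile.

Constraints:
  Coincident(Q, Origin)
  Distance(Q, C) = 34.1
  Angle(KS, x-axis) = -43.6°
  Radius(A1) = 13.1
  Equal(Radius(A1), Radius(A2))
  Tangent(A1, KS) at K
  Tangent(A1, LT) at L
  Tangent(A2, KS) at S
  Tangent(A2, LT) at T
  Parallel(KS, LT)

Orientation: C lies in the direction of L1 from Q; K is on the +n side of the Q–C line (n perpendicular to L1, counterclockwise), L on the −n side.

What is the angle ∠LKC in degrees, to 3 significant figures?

69.0°

The slot axis is L1's direction at -43.6°, so u = (cos -43.6°, sin -43.6°) = (0.724, -0.690) and n = (−sin -43.6°, cos -43.6°) = (0.690, 0.724). Q is at the origin and C lies 34.1 along u from Q, so C = 34.1·u = (24.7, -23.5). Tangency of A1 to both parallel lines with radius 13.1 puts K and L at Q ± 13.1·n: K = (9.03, 9.49), L = (-9.03, -9.49). Then cos ∠LKC = KL·KC / (|KL||KC|), giving 69.0°.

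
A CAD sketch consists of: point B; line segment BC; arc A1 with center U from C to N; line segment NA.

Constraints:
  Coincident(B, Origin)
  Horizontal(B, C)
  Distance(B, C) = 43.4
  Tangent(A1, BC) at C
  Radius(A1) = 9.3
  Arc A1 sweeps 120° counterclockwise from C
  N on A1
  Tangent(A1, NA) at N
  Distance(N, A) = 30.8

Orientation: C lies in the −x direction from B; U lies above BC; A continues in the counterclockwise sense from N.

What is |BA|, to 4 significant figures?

65.00

B is at the origin; B and C share the same y with |BC| = 43.4 and C on the −x side, so C = (-43.40, 0.000). Since A1 is tangent to BC there, UC ⟂ BC, so U = C + (0, 9.3) = (-43.40, 9.300). On A1, C sits at bearing -90° from U; a 120° counterclockwise sweep puts N at bearing 30°, so N = U + 9.3·(cos 30°, sin 30°) = (-35.35, 13.95). Tangency of A1 to NA means the radius UN is perpendicular to NA, so NA runs along (−sin 30°, cos 30°); with |NA| = 30.8, A = (-50.75, 40.62). Then |BA| = |A − B| = 65.00.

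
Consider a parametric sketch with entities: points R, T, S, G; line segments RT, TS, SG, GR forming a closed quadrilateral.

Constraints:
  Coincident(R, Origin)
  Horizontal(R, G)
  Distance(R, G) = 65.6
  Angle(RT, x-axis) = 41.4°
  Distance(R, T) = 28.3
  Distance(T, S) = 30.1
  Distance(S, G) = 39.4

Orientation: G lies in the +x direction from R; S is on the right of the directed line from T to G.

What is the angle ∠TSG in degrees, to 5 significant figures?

86.634°

R is at the origin; R and G share the same y with |RG| = 65.6 and G in +x, so G = (65.6, 0). RT runs at 41.4° with |RT| = 28.3, so T = (21.228, 18.715). S is determined by |TS| = 30.1 and |SG| = 39.4 together: it lies at the intersection of circle(T, 30.1) and circle(G, 39.4). With |TG| = 48.157, the foot of the radical line on TG is 17.368 from T and the perpendicular offset is √(30.1² − 17.368²) = 24.584. Taking the right-of-TG solution: S = (27.677, -10.686).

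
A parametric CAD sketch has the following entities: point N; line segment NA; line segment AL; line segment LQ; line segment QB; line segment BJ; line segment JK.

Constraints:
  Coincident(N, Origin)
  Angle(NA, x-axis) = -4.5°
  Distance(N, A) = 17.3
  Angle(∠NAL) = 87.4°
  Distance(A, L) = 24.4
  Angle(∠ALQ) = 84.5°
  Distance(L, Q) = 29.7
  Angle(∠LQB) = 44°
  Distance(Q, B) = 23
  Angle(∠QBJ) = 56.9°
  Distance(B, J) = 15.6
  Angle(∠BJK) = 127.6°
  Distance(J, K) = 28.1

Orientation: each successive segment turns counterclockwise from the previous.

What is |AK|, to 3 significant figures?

51.9

∠QBJ = 56.9° gives BJ at 82.7° from the x-axis; with |BJ| = 15.6, J = (7.91, 21.7). ∠BJK = 127.6° gives JK at 135° from the x-axis; with |JK| = 28.1, K = (-12.0, 41.6). Then |AK| = |K − A| = 51.9.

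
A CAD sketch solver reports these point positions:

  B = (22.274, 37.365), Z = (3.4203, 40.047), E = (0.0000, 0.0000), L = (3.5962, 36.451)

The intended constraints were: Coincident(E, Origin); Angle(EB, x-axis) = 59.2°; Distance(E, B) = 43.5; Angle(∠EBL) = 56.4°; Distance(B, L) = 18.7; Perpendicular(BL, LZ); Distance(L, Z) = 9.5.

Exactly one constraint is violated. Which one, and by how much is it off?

Distance(L, Z) = 9.5 — off by 5.90.

E = (0.00, 0.00) ✓; EB at 59.20° ✓; |EB| = 43.50 ✓; ∠EBL = 56.40° ✓; |BL| = 18.70 ✓; ∠(BL, LZ) = 90.00° ✓; |LZ| = 3.600 ✗.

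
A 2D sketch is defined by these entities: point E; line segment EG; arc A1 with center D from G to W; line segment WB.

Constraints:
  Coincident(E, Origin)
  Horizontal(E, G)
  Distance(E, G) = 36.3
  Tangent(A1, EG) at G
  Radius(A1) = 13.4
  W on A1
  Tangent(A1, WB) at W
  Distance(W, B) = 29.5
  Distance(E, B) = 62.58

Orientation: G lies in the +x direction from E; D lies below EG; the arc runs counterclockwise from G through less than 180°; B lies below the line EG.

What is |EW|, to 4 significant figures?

33.47

E is at the origin; E and G share the same y with |EG| = 36.3 and G on the +x side, so G = (36.30, 0.000). The tangent condition forces DG to be normal to EG, so D = G + (0, -13.4) = (36.30, -13.40). Since DW ⟂ WB (tangency), |DB| = √(13.4² + 29.5²) = 32.40 regardless of where W sits on A1. So B lies on both circle(E, 62.58) and circle(D, 32.40); the below-EG intersection is B = (43.50, -44.99). W is the foot of the tangent from B: W = (25.64, -21.51).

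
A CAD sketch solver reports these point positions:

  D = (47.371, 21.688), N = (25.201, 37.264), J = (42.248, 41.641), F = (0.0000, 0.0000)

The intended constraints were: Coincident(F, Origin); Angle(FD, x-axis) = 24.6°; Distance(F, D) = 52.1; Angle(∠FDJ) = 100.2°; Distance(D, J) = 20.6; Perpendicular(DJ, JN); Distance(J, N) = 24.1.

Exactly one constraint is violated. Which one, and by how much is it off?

Distance(J, N) = 24.1 — off by 6.50.

F = (0.00, 0.00) ✓; FD at 24.60° ✓; |FD| = 52.10 ✓; ∠FDJ = 100.2° ✓; |DJ| = 20.60 ✓; ∠(DJ, JN) = 90.00° ✓; |JN| = 17.60 ✗.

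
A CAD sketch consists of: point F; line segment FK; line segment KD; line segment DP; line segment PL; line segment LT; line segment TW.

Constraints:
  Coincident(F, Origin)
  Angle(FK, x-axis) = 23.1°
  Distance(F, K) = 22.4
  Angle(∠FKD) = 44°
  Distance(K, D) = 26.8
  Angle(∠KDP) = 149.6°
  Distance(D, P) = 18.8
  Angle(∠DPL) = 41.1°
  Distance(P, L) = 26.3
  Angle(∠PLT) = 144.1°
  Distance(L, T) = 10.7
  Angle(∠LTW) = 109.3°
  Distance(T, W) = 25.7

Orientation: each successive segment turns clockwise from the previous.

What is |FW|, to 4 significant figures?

31.85

∠PLT = 144.1° gives LT at 41.90° from the x-axis; with |LT| = 10.7, T = (8.624, 5.717). ∠LTW = 109.3° gives TW at -28.80° from the x-axis; with |TW| = 25.7, W = (31.15, -6.664). Then |FW| = |W − F| = 31.85.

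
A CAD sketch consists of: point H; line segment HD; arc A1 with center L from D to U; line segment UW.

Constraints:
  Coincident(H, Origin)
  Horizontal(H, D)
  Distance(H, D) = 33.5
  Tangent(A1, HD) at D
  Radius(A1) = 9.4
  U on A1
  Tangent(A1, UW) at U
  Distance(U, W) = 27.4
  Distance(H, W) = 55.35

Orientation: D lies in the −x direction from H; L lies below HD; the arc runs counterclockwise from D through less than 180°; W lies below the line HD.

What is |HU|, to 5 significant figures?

44.051

Checks: |LU| = 9.400 ✓; ∠(LU, UW) = 90.00° ✓; |UW| = 27.40 ✓; |HW| = 55.35 ✓.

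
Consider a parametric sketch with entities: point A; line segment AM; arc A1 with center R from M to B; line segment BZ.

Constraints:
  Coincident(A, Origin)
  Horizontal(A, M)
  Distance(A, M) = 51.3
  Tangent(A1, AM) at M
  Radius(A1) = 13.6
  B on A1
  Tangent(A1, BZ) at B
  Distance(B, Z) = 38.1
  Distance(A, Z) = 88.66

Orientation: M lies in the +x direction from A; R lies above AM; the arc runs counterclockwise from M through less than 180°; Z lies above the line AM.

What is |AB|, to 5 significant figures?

64.916

Checks: |RB| = 13.60 ✓; ∠(RB, BZ) = 90.00° ✓; |BZ| = 38.10 ✓; |AZ| = 88.66 ✓.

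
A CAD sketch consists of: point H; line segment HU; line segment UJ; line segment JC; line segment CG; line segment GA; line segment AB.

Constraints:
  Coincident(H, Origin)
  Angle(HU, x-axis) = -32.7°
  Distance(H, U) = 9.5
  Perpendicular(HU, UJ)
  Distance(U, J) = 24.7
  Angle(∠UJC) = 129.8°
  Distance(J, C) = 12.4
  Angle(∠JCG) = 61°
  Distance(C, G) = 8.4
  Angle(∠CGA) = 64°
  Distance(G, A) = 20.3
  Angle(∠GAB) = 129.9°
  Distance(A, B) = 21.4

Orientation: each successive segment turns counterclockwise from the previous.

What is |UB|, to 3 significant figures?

52.2

∠CGA = 64.0° gives GA at -17.5° from the x-axis; with |GA| = 20.3, A = (31.2, 15.3). ∠GAB = 129.9° gives AB at 32.6° from the x-axis; with |AB| = 21.4, B = (49.2, 26.8). Then |UB| = |B − U| = 52.2.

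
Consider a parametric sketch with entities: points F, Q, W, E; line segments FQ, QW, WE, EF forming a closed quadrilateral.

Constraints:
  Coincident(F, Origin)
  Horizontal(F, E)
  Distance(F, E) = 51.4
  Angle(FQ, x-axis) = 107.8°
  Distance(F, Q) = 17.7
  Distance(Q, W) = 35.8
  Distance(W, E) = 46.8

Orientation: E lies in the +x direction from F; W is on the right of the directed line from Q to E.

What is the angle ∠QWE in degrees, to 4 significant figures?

90.68°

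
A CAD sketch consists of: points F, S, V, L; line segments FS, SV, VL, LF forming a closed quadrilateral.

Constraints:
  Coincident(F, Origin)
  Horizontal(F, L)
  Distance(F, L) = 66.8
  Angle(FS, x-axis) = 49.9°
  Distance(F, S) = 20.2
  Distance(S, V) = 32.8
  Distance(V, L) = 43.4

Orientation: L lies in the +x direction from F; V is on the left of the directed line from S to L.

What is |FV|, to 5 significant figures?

52.560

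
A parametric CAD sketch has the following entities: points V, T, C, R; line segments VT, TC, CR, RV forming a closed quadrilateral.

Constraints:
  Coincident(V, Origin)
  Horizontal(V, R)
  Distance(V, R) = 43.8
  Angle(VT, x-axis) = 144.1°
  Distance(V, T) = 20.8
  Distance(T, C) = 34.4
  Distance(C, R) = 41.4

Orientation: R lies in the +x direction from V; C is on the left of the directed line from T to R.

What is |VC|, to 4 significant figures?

31.36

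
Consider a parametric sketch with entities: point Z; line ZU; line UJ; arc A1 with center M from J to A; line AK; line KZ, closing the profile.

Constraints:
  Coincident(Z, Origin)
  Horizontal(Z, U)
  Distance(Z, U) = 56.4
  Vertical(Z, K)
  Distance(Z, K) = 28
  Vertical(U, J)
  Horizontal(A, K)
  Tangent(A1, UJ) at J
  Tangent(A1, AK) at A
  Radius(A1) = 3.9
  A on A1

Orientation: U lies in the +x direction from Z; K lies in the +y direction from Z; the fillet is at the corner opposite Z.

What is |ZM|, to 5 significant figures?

57.767

ZK is vertical with |ZK| = 28.0 and K on the +y side, so K = (0.0000, 28.000). The virtual corner opposite Z is at (56.400, 28.000). Tangency of A1 to UJ means the radius MJ is perpendicular to UJ and since A1 is tangent to AK there, MA ⟂ AK, with radius 3.9, so the center M sits 3.9 in from both sides at M = (52.500, 24.100). Then |ZM| = |M − Z| = 57.767.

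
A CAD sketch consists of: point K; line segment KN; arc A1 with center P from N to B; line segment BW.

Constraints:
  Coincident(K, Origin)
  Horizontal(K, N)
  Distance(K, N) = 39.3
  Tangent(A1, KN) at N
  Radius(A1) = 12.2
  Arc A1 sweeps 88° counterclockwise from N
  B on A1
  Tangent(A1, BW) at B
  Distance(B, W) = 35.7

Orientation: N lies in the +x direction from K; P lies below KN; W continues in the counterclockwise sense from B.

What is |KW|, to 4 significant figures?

54.04

On A1, N sits at bearing 90° from P; an 88° counterclockwise sweep puts B at bearing 178°, so B = P + 12.2·(cos 178°, sin 178°) = (27.11, -11.77). Tangency of A1 to BW means the radius PB is perpendicular to BW, so BW runs along (−sin 178°, cos 178°); with |BW| = 35.7, W = (25.86, -47.45). Then |KW| = |W − K| = 54.04.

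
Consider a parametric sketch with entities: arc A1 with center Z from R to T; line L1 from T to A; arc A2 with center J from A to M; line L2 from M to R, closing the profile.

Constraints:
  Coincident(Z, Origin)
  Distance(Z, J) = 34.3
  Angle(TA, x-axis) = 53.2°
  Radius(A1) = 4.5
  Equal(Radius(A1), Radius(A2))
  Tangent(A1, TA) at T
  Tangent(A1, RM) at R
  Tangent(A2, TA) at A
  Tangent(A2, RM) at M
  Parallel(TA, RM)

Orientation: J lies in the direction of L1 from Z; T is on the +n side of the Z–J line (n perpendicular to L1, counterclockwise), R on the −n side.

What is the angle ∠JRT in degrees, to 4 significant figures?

82.53°

The slot axis is L1's direction at 53.2°, so u = (cos 53.2°, sin 53.2°) = (0.5990, 0.8007) and n = (−sin 53.2°, cos 53.2°) = (-0.8007, 0.5990). Z is at the origin and J lies 34.3 along u from Z, so J = 34.3·u = (20.55, 27.47). Tangency of A1 to both parallel lines with radius 4.5 puts T and R at Z ± 4.5·n: T = (-3.603, 2.696), R = (3.603, -2.696). Then cos ∠JRT = RJ·RT / (|RJ||RT|), giving 82.53°.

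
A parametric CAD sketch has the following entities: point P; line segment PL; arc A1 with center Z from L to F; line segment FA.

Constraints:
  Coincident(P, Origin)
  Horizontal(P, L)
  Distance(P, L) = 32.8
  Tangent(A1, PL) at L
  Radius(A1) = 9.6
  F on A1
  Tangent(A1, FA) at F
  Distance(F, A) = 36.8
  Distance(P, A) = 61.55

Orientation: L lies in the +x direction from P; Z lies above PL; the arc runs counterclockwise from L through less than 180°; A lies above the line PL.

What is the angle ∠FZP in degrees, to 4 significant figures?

167.8°

Checks: ∠(ZL, LP) = 90.00° ✓; |ZL| = 9.600 ✓; |ZF| = 9.600 ✓; ∠(ZF, FA) = 90.00° ✓; |FA| = 36.80 ✓; |PA| = 61.55 ✓.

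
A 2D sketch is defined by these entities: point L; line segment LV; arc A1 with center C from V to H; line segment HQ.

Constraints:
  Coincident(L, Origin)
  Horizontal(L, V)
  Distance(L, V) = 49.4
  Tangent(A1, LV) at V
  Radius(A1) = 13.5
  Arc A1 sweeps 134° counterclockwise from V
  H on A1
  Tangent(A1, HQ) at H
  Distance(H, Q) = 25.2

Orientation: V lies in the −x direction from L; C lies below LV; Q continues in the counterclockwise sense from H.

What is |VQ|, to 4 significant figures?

41.74

L is at the origin; LV is horizontal with |LV| = 49.4 and V on the −x side, so V = (-49.40, 0.000). Tangency of A1 to LV means the radius CV is perpendicular to LV, so C = V + (0, -13.5) = (-49.40, -13.50). On A1, V sits at bearing 90° from C; a 134° counterclockwise sweep puts H at bearing 224°, so H = C + 13.5·(cos 224°, sin 224°) = (-59.11, -22.88). A1 meets HQ tangentially, so CH is at right angles to HQ, so HQ runs along (−sin 224°, cos 224°); with |HQ| = 25.2, Q = (-41.61, -41.01). Then |VQ| = |Q − V| = 41.74.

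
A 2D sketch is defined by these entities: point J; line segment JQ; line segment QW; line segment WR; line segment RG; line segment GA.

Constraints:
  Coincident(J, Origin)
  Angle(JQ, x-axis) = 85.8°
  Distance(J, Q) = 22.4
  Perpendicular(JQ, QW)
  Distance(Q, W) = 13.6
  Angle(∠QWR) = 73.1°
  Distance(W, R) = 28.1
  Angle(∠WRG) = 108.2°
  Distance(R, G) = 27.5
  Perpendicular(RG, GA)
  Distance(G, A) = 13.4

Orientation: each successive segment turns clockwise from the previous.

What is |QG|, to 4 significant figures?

35.26

J is at the origin; JQ runs at 85.8° with length 22.4, so Q = (1.641, 22.34). JQ ⟂ QW, so QW runs at -4.200°; with |QW| = 13.6, W = (15.20, 21.34). ∠QWR = 73.1° gives WR at -111.1° from the x-axis; with |WR| = 28.1, R = (5.088, -4.872). ∠WRG = 108.2° gives RG at 177.1° from the x-axis; with |RG| = 27.5, G = (-22.38, -3.481). Then |QG| = |G − Q| = 35.26.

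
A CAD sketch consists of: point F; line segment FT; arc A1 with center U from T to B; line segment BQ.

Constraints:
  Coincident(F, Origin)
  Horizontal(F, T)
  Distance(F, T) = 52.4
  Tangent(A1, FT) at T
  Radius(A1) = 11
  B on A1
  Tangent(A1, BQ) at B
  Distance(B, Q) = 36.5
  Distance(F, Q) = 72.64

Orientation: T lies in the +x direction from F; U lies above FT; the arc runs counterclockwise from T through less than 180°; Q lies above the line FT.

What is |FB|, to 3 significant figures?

64.5

F is at the origin; F and T share the same y with |FT| = 52.4 and T on the +x side, so T = (52.4, 0.00). The tangent condition forces UT to be normal to FT, so U = T + (0, 11) = (52.4, 11.0). Since UB ⟂ BQ (tangency), |UQ| = √(11.0² + 36.5²) = 38.1 regardless of where B sits on A1. So Q lies on both circle(F, 72.64) and circle(U, 38.1); the above-FT intersection is Q = (53.5, 49.1). B is the foot of the tangent from Q: B = (63.0, 13.9).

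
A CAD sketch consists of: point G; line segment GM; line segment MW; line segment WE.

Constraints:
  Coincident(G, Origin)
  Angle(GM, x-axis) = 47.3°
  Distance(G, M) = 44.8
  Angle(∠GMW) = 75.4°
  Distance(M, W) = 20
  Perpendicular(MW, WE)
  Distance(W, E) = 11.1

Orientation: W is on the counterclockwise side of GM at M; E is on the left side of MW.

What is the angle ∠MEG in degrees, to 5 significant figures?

103.92°

∠GMW = 75.4°, so MW runs at 47.3° + (180° − 75.4°) = 151.90° from the x-axis; with |MW| = 20.0, W = M + 20.0·(cos 151.90°, sin 151.90°) = (12.739, 42.344). The perpendicularity gives WE at right angles to MW; with |WE| = 11.1 on the left of MW, E = W + 11.1·(-0.47101, -0.88213) = (7.5108, 32.553). Then cos ∠MEG = EM·EG / (|EM||EG|), giving 103.92°.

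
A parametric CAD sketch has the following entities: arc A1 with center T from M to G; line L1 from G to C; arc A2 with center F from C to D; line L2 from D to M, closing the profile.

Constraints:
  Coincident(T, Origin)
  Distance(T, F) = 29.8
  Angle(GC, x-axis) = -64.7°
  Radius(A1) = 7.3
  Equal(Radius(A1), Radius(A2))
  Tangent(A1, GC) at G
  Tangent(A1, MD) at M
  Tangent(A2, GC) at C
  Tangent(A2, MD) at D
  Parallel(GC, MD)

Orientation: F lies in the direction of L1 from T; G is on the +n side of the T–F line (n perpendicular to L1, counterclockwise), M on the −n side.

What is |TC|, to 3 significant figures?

30.7

The slot axis is L1's direction at -64.7°, so u = (cos -64.7°, sin -64.7°) = (0.427, -0.904) and n = (−sin -64.7°, cos -64.7°) = (0.904, 0.427). T is at the origin and F lies 29.8 along u from T, so F = 29.8·u = (12.7, -26.9). Tangency of A1 to both parallel lines with radius 7.3 puts G and M at T ± 7.3·n: G = (6.60, 3.12), M = (-6.60, -3.12). Equal radii place C and D the same way about F: C = F + 7.3·n = (19.3, -23.8), D = F − 7.3·n = (6.14, -30.1). Then |TC| = |C − T| = 30.7.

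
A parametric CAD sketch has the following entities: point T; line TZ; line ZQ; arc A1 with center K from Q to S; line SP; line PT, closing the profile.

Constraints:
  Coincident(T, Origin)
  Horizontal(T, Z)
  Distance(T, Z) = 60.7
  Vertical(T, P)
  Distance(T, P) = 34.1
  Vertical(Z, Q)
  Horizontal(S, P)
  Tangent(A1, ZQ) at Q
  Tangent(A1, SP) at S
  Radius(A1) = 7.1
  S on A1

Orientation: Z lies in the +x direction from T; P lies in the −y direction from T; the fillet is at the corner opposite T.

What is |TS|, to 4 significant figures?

63.53

T is at the origin; T and Z share the same y with |TZ| = 60.7 and Z on the +x side, so Z = (60.70, 0.000). T and P share the same x with |TP| = 34.1 and P on the −y side, so P = (0.000, -34.10). The virtual corner opposite T is at (60.70, -34.10). Since A1 is tangent to ZQ there, KQ ⟂ ZQ and A1 meets SP tangentially, so KS is at right angles to SP, with radius 7.1, so the center K sits 7.1 in from both sides at K = (53.60, -27.00). That places the tangent points at Q = (60.70, -27.00) on ZQ and S = (53.60, -34.10) on SP. Then |TS| = |S − T| = 63.53.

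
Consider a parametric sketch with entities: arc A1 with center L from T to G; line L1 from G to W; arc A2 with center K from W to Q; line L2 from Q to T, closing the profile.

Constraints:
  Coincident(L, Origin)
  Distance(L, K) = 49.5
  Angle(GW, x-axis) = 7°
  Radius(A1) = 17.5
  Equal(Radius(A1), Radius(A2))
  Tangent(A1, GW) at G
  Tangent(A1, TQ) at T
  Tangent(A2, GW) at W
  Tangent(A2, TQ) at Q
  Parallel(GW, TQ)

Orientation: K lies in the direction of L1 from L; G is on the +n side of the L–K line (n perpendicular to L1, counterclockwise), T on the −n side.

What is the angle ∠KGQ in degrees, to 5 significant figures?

15.793°

The slot axis is L1's direction at 7.0°, so u = (cos 7.0°, sin 7.0°) = (0.99255, 0.12187) and n = (−sin 7.0°, cos 7.0°) = (-0.12187, 0.99255). L is at the origin and K lies 49.5 along u from L, so K = 49.5·u = (49.131, 6.0325). Tangency of A1 to both parallel lines with radius 17.5 puts G and T at L ± 17.5·n: G = (-2.1327, 17.370), T = (2.1327, -17.370). Equal radii place W and Q the same way about K: W = K + 17.5·n = (46.998, 23.402), Q = K − 17.5·n = (51.264, -11.337). Then cos ∠KGQ = GK·GQ / (|GK||GQ|), giving 15.793°.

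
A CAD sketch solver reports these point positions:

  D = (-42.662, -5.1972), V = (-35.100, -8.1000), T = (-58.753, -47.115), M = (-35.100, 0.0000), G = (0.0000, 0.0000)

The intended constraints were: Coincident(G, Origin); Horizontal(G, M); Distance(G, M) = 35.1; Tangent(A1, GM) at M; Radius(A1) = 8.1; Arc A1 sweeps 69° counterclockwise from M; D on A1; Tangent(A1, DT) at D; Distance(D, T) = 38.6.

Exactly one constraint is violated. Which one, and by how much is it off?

Distance(D, T) = 38.6 — off by 6.30.

G = (0.00, 0.00) ✓; G.y = 0.00, M.y = 0.00 ✓; |GM| = 35.10 ✓; ∠(VM, MG) = 90.00° ✓; |VM| = 8.100 ✓; bearing(V→D) − bearing(V→M) = 69.00° ✓; |VD| = 8.100 ✓; ∠(VD, DT) = 90.00° ✓; |DT| = 44.90 ✗.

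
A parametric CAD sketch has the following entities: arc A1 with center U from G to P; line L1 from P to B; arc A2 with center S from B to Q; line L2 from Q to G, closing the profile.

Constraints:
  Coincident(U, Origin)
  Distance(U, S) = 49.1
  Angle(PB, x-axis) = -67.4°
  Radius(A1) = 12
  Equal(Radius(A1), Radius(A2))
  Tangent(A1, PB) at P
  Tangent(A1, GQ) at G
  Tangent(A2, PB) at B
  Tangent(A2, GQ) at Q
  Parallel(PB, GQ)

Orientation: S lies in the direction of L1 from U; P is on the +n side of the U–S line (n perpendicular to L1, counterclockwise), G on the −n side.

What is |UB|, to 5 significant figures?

50.545

The slot axis is L1's direction at -67.4°, so u = (cos -67.4°, sin -67.4°) = (0.38430, -0.92321) and n = (−sin -67.4°, cos -67.4°) = (0.92321, 0.38430). U is at the origin and S lies 49.1 along u from U, so S = 49.1·u = (18.869, -45.330). Tangency of A1 to both parallel lines with radius 12.0 puts P and G at U ± 12.0·n: P = (11.079, 4.6115), G = (-11.079, -4.6115). Equal radii place B and Q the same way about S: B = S + 12.0·n = (29.947, -40.718), Q = S − 12.0·n = (7.7904, -49.941). Then |UB| = |B − U| = 50.545.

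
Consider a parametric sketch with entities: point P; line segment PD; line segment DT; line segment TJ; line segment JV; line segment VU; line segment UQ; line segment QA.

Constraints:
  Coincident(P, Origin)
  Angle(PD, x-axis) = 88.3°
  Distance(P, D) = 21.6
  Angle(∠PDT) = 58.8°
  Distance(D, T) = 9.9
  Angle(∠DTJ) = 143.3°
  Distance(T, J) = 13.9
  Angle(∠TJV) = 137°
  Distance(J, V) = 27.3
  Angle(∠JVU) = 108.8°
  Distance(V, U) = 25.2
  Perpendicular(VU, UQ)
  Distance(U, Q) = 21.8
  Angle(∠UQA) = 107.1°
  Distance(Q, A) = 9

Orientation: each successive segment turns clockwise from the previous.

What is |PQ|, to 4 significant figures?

20.44

P is at the origin; PD runs at 88.3° with length 21.6, so D = (0.6408, 21.59). ∠PDT = 58.8° gives DT at -32.90° from the x-axis; with |DT| = 9.9, T = (8.953, 16.21). ∠DTJ = 143.3° gives TJ at -69.60° from the x-axis; with |TJ| = 13.9, J = (13.80, 3.185). ∠TJV = 137.0° gives JV at -112.6° from the x-axis; with |JV| = 27.3, V = (3.307, -22.02). ∠JVU = 108.8° gives VU at 176.2° from the x-axis; with |VU| = 25.2, U = (-21.84, -20.35). The perpendicularity gives UQ at right angles to VU, so UQ runs at 86.20°; with |UQ| = 21.8, Q = (-20.39, 1.403). Then |PQ| = |Q − P| = 20.44.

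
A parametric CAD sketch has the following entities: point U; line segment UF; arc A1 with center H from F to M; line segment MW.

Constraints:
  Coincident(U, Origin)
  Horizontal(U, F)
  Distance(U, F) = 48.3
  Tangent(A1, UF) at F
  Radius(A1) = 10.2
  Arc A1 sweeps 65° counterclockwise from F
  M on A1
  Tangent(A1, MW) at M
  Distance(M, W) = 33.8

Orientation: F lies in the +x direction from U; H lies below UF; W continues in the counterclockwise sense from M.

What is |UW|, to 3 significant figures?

44.1

U is at the origin; U and F share the same y with |UF| = 48.3 and F on the +x side, so F = (48.3, 0.00). A1 meets UF tangentially, so HF is at right angles to UF, so H = F + (0, -10.2) = (48.3, -10.2). On A1, F sits at bearing 90° from H; a 65° counterclockwise sweep puts M at bearing 155°, so M = H + 10.2·(cos 155°, sin 155°) = (39.1, -5.89). The tangent condition forces HM to be normal to MW, so MW runs along (−sin 155°, cos 155°); with |MW| = 33.8, W = (24.8, -36.5). Then |UW| = |W − U| = 44.1.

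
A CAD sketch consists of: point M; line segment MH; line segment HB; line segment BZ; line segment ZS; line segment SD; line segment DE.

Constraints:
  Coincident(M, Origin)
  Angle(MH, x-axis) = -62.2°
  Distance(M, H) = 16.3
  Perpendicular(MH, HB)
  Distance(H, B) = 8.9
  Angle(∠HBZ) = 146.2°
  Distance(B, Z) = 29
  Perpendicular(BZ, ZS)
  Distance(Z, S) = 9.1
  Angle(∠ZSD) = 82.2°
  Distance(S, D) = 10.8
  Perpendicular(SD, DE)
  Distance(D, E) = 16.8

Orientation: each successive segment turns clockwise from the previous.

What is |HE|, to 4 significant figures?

31.27

∠ZSD = 82.2° gives SD at -13.80° from the x-axis; with |SD| = 10.8, D = (-17.67, -9.064). The perpendicularity gives DE at right angles to SD, so DE runs at -103.8°; with |DE| = 16.8, E = (-21.68, -25.38). Then |HE| = |E − H| = 31.27.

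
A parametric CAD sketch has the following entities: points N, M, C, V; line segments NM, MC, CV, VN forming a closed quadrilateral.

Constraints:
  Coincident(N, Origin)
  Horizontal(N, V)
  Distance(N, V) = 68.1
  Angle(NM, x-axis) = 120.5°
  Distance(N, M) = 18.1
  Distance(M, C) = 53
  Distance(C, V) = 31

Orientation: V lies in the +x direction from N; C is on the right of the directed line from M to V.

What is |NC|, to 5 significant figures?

39.054

Checks: N = (0.00, 0.00) ✓; |MC| = 53.00 ✓; |CV| = 31.00 ✓.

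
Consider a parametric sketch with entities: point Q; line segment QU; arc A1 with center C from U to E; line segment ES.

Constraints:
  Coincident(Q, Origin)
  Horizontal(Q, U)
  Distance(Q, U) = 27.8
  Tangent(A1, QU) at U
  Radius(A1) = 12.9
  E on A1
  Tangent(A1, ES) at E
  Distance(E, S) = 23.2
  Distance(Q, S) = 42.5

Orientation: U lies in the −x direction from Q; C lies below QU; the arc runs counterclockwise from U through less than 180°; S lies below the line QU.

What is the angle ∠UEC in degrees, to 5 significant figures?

20.879°

Q is at the origin; Q and U share the same y with |QU| = 27.8 and U on the −x side, so U = (-27.800, 0.0000). Since A1 is tangent to QU there, CU ⟂ QU, so C = U + (0, -12.9) = (-27.800, -12.900). Since CE ⟂ ES (tangency), |CS| = √(12.9² + 23.2²) = 26.545 regardless of where E sits on A1. So S lies on both circle(Q, 42.5) and circle(C, 26.545); the below-QU intersection is S = (-19.085, -37.974). E is the foot of the tangent from S: E = (-36.391, -22.523).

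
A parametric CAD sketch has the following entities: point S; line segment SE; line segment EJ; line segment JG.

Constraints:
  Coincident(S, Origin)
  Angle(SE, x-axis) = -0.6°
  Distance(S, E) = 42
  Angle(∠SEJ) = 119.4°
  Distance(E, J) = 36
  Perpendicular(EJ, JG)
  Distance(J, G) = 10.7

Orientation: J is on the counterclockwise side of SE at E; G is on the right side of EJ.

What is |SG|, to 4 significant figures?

73.77

S is at the origin; SE runs at -0.6° with length 42.0, so E = 42.0·(cos -0.6°, sin -0.6°) = (42.00, -0.4398). ∠SEJ = 119.4°, so EJ runs at -0.6° + (180° − 119.4°) = 60.00° from the x-axis; with |EJ| = 36.0, J = E + 36.0·(cos 60.00°, sin 60.00°) = (60.00, 30.74). EJ ⟂ JG; with |JG| = 10.7 on the right of EJ, G = J + 10.7·(0.8660, -0.5000) = (69.26, 25.39). Then |SG| = |G − S| = 73.77.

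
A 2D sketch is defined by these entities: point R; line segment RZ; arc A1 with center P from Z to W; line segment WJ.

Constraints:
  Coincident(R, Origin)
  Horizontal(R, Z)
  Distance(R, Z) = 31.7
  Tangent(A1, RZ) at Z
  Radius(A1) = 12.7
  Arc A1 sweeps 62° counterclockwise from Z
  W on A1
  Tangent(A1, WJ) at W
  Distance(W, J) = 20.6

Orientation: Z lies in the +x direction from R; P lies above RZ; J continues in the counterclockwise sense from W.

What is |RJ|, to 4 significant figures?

58.19

R is at the origin; R and Z share the same y with |RZ| = 31.7 and Z on the +x side, so Z = (31.70, 0.000). Tangency of A1 to RZ means the radius PZ is perpendicular to RZ, so P = Z + (0, 12.7) = (31.70, 12.70). On A1, Z sits at bearing -90° from P; a 62° counterclockwise sweep puts W at bearing -28°, so W = P + 12.7·(cos -28°, sin -28°) = (42.91, 6.738). Tangency of A1 to WJ means the radius PW is perpendicular to WJ, so WJ runs along (−sin -28°, cos -28°); with |WJ| = 20.6, J = (52.58, 24.93). Then |RJ| = |J − R| = 58.19.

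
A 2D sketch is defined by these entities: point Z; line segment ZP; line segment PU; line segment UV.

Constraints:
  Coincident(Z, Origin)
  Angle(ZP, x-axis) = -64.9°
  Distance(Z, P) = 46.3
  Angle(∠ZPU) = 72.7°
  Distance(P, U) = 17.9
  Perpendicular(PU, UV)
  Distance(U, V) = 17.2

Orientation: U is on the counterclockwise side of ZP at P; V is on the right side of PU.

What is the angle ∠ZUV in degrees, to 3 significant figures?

175°

Z is at the origin; ZP runs at -64.9° with length 46.3, so P = 46.3·(cos -64.9°, sin -64.9°) = (19.6, -41.9). ∠ZPU = 72.7°, so PU runs at -64.9° + (180° − 72.7°) = 42.4° from the x-axis; with |PU| = 17.9, U = P + 17.9·(cos 42.4°, sin 42.4°) = (32.9, -29.9). PU ⟂ UV; with |UV| = 17.2 on the right of PU, V = U + 17.2·(0.674, -0.738) = (44.5, -42.6). Then cos ∠ZUV = UZ·UV / (|UZ||UV|), giving 175°.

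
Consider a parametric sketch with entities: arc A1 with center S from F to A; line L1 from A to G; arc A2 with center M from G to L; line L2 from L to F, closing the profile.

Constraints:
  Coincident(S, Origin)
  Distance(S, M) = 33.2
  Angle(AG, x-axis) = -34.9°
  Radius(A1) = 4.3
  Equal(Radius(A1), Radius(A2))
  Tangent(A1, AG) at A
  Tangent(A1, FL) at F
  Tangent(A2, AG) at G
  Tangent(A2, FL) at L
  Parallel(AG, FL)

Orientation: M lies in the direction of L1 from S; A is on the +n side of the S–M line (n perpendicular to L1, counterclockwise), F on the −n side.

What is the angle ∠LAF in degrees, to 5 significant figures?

75.478°

The slot axis is L1's direction at -34.9°, so u = (cos -34.9°, sin -34.9°) = (0.82015, -0.57215) and n = (−sin -34.9°, cos -34.9°) = (0.57215, 0.82015). S is at the origin and M lies 33.2 along u from S, so M = 33.2·u = (27.229, -18.995). Tangency of A1 to both parallel lines with radius 4.3 puts A and F at S ± 4.3·n: A = (2.4602, 3.5267), F = (-2.4602, -3.5267). Equal radii place G and L the same way about M: G = M + 4.3·n = (29.689, -15.469), L = M − 4.3·n = (24.769, -22.522). Then cos ∠LAF = AL·AF / (|AL||AF|), giving 75.478°.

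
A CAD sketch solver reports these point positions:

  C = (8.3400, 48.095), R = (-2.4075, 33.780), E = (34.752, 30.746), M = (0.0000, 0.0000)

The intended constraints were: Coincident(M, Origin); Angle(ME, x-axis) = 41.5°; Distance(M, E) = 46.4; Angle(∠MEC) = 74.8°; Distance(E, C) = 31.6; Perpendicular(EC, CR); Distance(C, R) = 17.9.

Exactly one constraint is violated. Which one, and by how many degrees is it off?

Perpendicular(EC, CR) — off by 3.60°.

M = (0.00, 0.00) ✓; ME at 41.50° ✓; |ME| = 46.40 ✓; ∠MEC = 74.80° ✓; |EC| = 31.60 ✓; ∠(EC, CR) = 86.40° ✗; |CR| = 17.90 ✓.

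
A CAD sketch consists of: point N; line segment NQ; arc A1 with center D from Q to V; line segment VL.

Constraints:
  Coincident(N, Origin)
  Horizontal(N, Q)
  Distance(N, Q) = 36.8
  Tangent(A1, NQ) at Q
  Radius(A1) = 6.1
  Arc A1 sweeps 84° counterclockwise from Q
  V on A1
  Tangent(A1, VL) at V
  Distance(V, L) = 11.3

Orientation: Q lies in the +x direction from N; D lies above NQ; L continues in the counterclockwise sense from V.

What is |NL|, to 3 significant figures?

47.1

N is at the origin; N and Q share the same y with |NQ| = 36.8 and Q on the +x side, so Q = (36.8, 0.00). The tangent condition forces DQ to be normal to NQ, so D = Q + (0, 6.1) = (36.8, 6.10). On A1, Q sits at bearing -90° from D; an 84° counterclockwise sweep puts V at bearing -6°, so V = D + 6.1·(cos -6°, sin -6°) = (42.9, 5.46). Since A1 is tangent to VL there, DV ⟂ VL, so VL runs along (−sin -6°, cos -6°); with |VL| = 11.3, L = (44.0, 16.7). Then |NL| = |L − N| = 47.1.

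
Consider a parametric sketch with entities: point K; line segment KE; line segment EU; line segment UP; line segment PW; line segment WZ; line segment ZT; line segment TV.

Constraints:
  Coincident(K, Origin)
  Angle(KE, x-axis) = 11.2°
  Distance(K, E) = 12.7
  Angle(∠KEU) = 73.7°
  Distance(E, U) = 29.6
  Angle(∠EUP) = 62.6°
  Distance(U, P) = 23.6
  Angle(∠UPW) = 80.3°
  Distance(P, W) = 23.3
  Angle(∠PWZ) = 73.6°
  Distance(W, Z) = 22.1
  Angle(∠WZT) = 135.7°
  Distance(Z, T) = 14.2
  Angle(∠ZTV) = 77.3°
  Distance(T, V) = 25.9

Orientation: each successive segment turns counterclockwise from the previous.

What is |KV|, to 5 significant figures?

20.848

K is at the origin; KE runs at 11.2° with length 12.7, so E = (12.458, 2.4668). ∠KEU = 73.7° gives EU at 117.50° from the x-axis; with |EU| = 29.6, U = (-1.2096, 28.722). ∠EUP = 62.6° gives UP at -125.10° from the x-axis; with |UP| = 23.6, P = (-14.780, 9.4140). ∠UPW = 80.3° gives PW at -25.400° from the x-axis; with |PW| = 23.3, W = (6.2680, -0.58023). ∠PWZ = 73.6° gives WZ at 81.000° from the x-axis; with |WZ| = 22.1, Z = (9.7252, 21.248). ∠WZT = 135.7° gives ZT at 125.30° from the x-axis; with |ZT| = 14.2, T = (1.5196, 32.837). ∠ZTV = 77.3° gives TV at -132.00° from the x-axis; with |TV| = 25.9, V = (-15.811, 13.589). Then |KV| = |V − K| = 20.848.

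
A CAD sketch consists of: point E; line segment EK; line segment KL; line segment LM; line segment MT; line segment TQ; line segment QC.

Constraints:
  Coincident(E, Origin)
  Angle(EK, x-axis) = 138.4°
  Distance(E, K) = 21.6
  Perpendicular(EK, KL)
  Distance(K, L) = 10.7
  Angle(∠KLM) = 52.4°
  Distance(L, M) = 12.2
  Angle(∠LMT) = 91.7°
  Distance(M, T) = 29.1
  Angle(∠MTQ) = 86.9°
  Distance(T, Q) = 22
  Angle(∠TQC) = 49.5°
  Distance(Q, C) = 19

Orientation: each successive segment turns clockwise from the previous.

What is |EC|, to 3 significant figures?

27.6

∠MTQ = 86.9° gives TQ at 99.4° from the x-axis; with |TQ| = 22.0, Q = (-38.8, 25.8). ∠TQC = 49.5° gives QC at -31.1° from the x-axis; with |QC| = 19.0, C = (-22.5, 16.0). Then |EC| = |C − E| = 27.6.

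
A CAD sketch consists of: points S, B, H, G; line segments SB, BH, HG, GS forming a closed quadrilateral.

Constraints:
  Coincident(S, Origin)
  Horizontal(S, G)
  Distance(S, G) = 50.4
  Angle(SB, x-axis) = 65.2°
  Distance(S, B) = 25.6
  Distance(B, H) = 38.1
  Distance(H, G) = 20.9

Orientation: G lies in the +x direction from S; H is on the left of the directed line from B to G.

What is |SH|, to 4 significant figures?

53.03

Checks: S.y = 0.00, G.y = 0.00 ✓; |BH| = 38.10 ✓; |HG| = 20.90 ✓.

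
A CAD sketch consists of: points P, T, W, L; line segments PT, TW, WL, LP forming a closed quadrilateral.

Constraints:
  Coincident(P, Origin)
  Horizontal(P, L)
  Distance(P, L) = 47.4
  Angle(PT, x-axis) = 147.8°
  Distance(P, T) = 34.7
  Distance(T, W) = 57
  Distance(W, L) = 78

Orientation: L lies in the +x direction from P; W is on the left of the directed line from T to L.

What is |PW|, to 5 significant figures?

64.880

Checks: |TW| = 57.00 ✓; |WL| = 78.00 ✓.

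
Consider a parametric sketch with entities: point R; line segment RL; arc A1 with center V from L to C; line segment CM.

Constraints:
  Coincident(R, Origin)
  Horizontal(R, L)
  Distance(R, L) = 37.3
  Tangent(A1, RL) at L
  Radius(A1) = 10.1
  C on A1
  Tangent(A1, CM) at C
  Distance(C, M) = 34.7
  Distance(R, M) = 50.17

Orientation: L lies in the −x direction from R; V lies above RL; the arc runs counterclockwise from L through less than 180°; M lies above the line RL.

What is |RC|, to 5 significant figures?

28.768

R is at the origin; RL is horizontal with |RL| = 37.3 and L on the −x side, so L = (-37.300, 0.0000). The tangent condition forces VL to be normal to RL, so V = L + (0, 10.1) = (-37.300, 10.100). Since VC ⟂ CM (tangency), |VM| = √(10.1² + 34.7²) = 36.140 regardless of where C sits on A1. So M lies on both circle(R, 50.17) and circle(V, 36.140); the above-RL intersection is M = (-24.376, 43.850). C is the foot of the tangent from M: C = (-27.234, 9.2681).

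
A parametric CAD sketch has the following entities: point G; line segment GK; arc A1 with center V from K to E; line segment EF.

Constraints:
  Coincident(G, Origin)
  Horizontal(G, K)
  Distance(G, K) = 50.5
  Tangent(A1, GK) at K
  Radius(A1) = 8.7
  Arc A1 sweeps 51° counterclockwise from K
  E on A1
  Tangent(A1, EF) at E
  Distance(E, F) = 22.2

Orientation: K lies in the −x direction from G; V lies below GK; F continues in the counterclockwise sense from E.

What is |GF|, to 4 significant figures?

74.12

G is at the origin; G and K share the same y with |GK| = 50.5 and K on the −x side, so K = (-50.50, 0.000). The tangent condition forces VK to be normal to GK, so V = K + (0, -8.7) = (-50.50, -8.700). On A1, K sits at bearing 90° from V; a 51° counterclockwise sweep puts E at bearing 141°, so E = V + 8.7·(cos 141°, sin 141°) = (-57.26, -3.225). Since A1 is tangent to EF there, VE ⟂ EF, so EF runs along (−sin 141°, cos 141°); with |EF| = 22.2, F = (-71.23, -20.48). Then |GF| = |F − G| = 74.12.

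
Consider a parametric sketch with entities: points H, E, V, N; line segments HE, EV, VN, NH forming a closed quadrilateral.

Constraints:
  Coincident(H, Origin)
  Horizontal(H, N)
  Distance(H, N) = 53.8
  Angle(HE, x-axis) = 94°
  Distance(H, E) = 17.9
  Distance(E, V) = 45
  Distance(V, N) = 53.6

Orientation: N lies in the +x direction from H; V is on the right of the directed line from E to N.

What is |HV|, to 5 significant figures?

27.304

Checks: |EV| = 45.00 ✓; |VN| = 53.60 ✓.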